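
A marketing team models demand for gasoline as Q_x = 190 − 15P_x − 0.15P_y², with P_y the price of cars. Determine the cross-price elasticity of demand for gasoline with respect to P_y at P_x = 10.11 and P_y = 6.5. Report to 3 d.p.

-0.396

At P_x = 10.11 and P_y = 6.5: Q_x = 32.013.
∂Q_x/∂P_y = -0.3P_y = -0.3(6.5) = -1.9500.
ε = (∂Q_x/∂P_y)(P_y/Q_x) = -1.9500 × (6.5/32.013) ≈ -0.396.
ε < 0: complements.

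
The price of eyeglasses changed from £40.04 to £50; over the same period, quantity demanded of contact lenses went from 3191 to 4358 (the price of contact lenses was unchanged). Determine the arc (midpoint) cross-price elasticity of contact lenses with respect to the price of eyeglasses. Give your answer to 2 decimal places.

1.40

ΔQ_A = 4358 − 3191 = 1167; ΔP_B = 50 − 40.04 = 9.96.
Midpoints: Q̄_A = 3774.5, P̄_B = 45.02.
ε = (ΔQ_A/Q̄_A)/(ΔP_B/P̄_B) = (1167/3774.5)/(9.96/45.02) ≈ 1.40.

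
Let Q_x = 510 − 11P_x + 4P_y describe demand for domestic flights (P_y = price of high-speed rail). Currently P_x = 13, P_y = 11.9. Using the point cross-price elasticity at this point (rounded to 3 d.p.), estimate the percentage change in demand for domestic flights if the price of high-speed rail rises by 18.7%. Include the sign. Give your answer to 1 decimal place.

At P_x = 13, P_y = 11.9: Q_x = 414.6.
∂Q_x/∂P_y = 4.
ε = (∂Q_x/∂P_y)(P_y/Q_x) = 4.0000 × 11.9/414.6 ≈ 0.115.
%ΔQ_x ≈ ε × %ΔP_y = 0.115 × (18.7%) = 2.2%.

2.2%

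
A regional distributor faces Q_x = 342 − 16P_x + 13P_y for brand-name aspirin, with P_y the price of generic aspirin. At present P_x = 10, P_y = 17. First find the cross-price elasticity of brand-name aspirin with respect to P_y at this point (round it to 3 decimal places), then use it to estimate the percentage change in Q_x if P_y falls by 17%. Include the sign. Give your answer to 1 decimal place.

At P_x = 10, P_y = 17: Q_x = 403.
∂Q_x/∂P_y = 13.
ε = (∂Q_x/∂P_y)(P_y/Q_x) = 13.0000 × 17/403 ≈ 0.548.
%ΔQ_x ≈ ε × %ΔP_y = 0.548 × (-17%) = -9.3%.

-9.3%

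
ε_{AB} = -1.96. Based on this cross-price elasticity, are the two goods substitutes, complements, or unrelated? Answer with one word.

complements

ε = -1.96 < 0, so a higher price of good B lowers demand for good A: complements.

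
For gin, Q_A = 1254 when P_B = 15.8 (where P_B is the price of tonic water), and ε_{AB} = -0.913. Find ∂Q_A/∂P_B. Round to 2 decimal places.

-72.46

ε = (∂Q_A/∂P_B)·(P_B/Q_A) ⇒ ∂Q_A/∂P_B = ε·Q_A/P_B = -0.913 × 1254/15.8 ≈ -72.46.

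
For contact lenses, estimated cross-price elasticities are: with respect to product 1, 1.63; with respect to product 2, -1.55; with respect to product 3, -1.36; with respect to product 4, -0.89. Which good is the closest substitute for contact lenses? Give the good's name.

product 1

Substitutes have ε > 0. Among the positive values, 1.63 (product 1) is largest.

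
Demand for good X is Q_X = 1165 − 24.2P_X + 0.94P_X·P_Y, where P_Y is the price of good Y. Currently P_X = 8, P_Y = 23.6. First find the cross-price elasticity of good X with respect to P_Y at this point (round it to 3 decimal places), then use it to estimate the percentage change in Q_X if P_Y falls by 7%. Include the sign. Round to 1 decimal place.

At P_X = 8, P_Y = 23.6: Q_X = 1148.872.
∂Q_X/∂P_Y = 0.94P_X = 7.5200.
ε = (∂Q_X/∂P_Y)(P_Y/Q_X) = 7.5200 × 23.6/1148.872 ≈ 0.154.
%ΔQ_X ≈ ε × %ΔP_Y = 0.154 × (-7%) = -1.1%.

-1.1%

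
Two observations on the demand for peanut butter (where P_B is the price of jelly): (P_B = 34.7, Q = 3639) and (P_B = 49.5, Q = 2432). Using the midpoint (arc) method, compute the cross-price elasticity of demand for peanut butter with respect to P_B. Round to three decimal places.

-1.131

ΔQ_A = 2432 − 3639 = -1207; ΔP_B = 49.5 − 34.7 = 14.8.
Midpoints: Q̄_A = 3035.5, P̄_B = 42.10.
ε = (ΔQ_A/Q̄_A)/(ΔP_B/P̄_B) = (-1207/3035.5)/(14.8/42.10) ≈ -1.131.
ε < 0: peanut butter and jelly are complements.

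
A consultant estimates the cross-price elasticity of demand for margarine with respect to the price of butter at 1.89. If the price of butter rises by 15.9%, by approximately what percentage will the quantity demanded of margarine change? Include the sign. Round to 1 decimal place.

%ΔQ ≈ ε × %ΔP of butter = 1.89 × (15.9%) = 30.1%.
Demand for margarine rises by about 30.1%.

30.1%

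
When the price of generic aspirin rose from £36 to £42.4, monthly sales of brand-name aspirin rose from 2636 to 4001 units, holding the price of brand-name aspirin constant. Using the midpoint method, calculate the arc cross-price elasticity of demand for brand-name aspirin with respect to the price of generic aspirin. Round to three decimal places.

ΔQ_A = 4001 − 2636 = 1365; ΔP_B = 42.4 − 36 = 6.4.
Midpoints: Q̄_A = 3318.5, P̄_B = 39.20.
ε = (ΔQ_A/Q̄_A)/(ΔP_B/P̄_B) = (1365/3318.5)/(6.4/39.20) ≈ 2.519.

2.519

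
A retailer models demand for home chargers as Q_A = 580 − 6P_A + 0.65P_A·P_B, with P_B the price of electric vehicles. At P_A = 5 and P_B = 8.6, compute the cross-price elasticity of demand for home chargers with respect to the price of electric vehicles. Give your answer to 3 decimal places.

0.048

At P_A = 5 and P_B = 8.6: Q_A = 577.95.
∂Q_A/∂P_B = 0.65P_A = 0.65(5) = 3.2500.
ε = (∂Q_A/∂P_B)(P_B/Q_A) = 3.2500 × (8.6/577.95) ≈ 0.048.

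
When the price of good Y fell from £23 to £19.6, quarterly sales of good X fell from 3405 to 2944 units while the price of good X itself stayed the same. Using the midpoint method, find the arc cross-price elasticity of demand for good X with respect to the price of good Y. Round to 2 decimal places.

0.91

ΔQ_X = 2944 − 3405 = -461; ΔP_Y = 19.6 − 23 = -3.4.
Midpoints: Q̄_X = 3174.5, P̄_Y = 21.30.
ε = (ΔQ_X/Q̄_X)/(ΔP_Y/P̄_Y) = (-461/3174.5)/(-3.4/21.30) ≈ 0.91.
ε > 0: good X and good Y are substitutes.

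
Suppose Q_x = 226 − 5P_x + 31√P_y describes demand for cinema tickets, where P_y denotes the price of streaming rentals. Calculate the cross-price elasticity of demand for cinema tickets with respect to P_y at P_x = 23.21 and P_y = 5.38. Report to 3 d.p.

0.198

At P_x = 23.21 and P_y = 5.38: Q_x = 181.854.
∂Q_x/∂P_y = 31/(2√P_y) = 31/(2√5.38) = 6.6825.
ε = (∂Q_x/∂P_y)(P_y/Q_x) = 6.6825 × (5.38/181.854) ≈ 0.198.
ε > 0: substitutes.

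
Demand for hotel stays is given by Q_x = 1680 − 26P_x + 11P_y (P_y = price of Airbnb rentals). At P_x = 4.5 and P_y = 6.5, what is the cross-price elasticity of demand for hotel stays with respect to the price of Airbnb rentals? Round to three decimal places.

At P_x = 4.5 and P_y = 6.5: Q_x = 1634.5.
∂Q_x/∂P_y = 11.
ε = (∂Q_x/∂P_y)(P_y/Q_x) = 11 × (6.5/1634.5) ≈ 0.044.
Since ε > 0, hotel stays and Airbnb rentals are substitutes.

0.044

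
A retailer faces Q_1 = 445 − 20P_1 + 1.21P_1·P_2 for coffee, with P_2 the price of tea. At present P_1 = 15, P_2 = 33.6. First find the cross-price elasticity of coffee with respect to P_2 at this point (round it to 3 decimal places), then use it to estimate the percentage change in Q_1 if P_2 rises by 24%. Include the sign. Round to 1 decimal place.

At P_1 = 15, P_2 = 33.6: Q_1 = 754.84.
∂Q_1/∂P_2 = 1.21P_1 = 18.1500.
ε = (∂Q_1/∂P_2)(P_2/Q_1) = 18.1500 × 33.6/754.84 ≈ 0.808.
%ΔQ_1 ≈ ε × %ΔP_2 = 0.808 × (24%) = 19.4%.

19.4%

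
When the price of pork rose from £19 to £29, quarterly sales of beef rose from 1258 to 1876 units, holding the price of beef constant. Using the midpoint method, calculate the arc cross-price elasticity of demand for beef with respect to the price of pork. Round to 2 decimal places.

ΔQ_A = 1876 − 1258 = 618; ΔP_B = 29 − 19 = 10.
Midpoints: Q̄_A = 1567.0, P̄_B = 24.00.
ε = (ΔQ_A/Q̄_A)/(ΔP_B/P̄_B) = (618/1567.0)/(10/24.00) ≈ 0.95.

0.95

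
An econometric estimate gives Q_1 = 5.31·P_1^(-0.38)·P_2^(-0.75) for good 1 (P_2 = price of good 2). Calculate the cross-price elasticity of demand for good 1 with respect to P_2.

In a log-linear (constant-elasticity) demand function, the coefficient on the exponent of P_2 is the cross-price elasticity.
ε = -0.75. Negative, so good 1 and good 2 are complements.

-0.75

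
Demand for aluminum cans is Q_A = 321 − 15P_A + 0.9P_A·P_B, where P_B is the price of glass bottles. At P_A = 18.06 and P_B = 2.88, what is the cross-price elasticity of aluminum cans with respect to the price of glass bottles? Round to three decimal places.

0.483

At P_A = 18.06 and P_B = 2.88: Q_A = 96.912.
∂Q_A/∂P_B = 0.9P_A = 0.9(18.06) = 16.2540.
ε = (∂Q_A/∂P_B)(P_B/Q_A) = 16.2540 × (2.88/96.912) ≈ 0.483.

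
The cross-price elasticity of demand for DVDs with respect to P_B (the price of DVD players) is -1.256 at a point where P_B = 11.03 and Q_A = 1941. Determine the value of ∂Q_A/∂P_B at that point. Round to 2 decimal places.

-221.02

ε = (∂Q_A/∂P_B)·(P_B/Q_A) ⇒ ∂Q_A/∂P_B = ε·Q_A/P_B = -1.256 × 1941/11.03 ≈ -221.02.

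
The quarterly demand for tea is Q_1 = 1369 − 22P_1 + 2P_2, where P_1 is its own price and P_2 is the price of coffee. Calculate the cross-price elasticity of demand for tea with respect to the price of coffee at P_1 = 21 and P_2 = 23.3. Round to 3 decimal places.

At P_1 = 21 and P_2 = 23.3: Q_1 = 953.6.
∂Q_1/∂P_2 = 2.
ε = (∂Q_1/∂P_2)(P_2/Q_1) = 2 × (23.3/953.6) ≈ 0.049.

0.049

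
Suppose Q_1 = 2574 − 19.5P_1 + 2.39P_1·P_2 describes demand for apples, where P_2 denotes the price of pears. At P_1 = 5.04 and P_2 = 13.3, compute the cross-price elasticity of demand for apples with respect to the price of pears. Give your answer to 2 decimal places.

At P_1 = 5.04 and P_2 = 13.3: Q_1 = 2635.926.
∂Q_1/∂P_2 = 2.39P_1 = 2.39(5.04) = 12.0456.
ε = (∂Q_1/∂P_2)(P_2/Q_1) = 12.0456 × (13.3/2635.926) ≈ 0.06.

0.06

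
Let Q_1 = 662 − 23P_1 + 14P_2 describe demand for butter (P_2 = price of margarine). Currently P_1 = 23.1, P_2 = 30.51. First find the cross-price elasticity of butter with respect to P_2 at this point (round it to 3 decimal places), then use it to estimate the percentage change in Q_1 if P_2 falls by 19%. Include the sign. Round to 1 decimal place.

At P_1 = 23.1, P_2 = 30.51: Q_1 = 557.84.
∂Q_1/∂P_2 = 14.
ε = (∂Q_1/∂P_2)(P_2/Q_1) = 14.0000 × 30.51/557.84 ≈ 0.766.
%ΔQ_1 ≈ ε × %ΔP_2 = 0.766 × (-19%) = -14.6%.

-14.6%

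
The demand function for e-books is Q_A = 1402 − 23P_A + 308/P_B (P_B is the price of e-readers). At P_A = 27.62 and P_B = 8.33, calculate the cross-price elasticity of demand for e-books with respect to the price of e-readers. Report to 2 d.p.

At P_A = 27.62 and P_B = 8.33: Q_A = 803.715.
∂Q_A/∂P_B = −308/P_B² = -4.4388.
ε = (∂Q_A/∂P_B)(P_B/Q_A) = -4.4388 × (8.33/803.715) ≈ -0.05.
ε < 0: complements.

-0.05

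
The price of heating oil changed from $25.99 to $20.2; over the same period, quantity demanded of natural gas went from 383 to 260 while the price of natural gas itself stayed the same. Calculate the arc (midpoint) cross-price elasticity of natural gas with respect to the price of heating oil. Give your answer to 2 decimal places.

ΔQ_A = 260 − 383 = -123; ΔP_B = 20.2 − 25.99 = -5.79.
Midpoints: Q̄_A = 321.5, P̄_B = 23.09.
ε = (ΔQ_A/Q̄_A)/(ΔP_B/P̄_B) = (-123/321.5)/(-5.79/23.09) ≈ 1.53.
ε > 0: natural gas and heating oil are substitutes.

1.53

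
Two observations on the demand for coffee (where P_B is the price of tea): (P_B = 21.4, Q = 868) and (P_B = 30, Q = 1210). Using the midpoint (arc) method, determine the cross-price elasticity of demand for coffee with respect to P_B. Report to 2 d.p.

0.98

ΔQ_A = 1210 − 868 = 342; ΔP_B = 30 − 21.4 = 8.6.
Midpoints: Q̄_A = 1039.0, P̄_B = 25.70.
ε = (ΔQ_A/Q̄_A)/(ΔP_B/P̄_B) = (342/1039.0)/(8.6/25.70) ≈ 0.98.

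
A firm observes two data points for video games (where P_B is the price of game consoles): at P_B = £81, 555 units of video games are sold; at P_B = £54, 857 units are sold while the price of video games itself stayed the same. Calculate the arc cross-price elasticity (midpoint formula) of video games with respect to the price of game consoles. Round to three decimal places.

ΔQ_A = 857 − 555 = 302; ΔP_B = 54 − 81 = -27.
Midpoints: Q̄_A = 706.0, P̄_B = 67.50.
ε = (ΔQ_A/Q̄_A)/(ΔP_B/P̄_B) = (302/706.0)/(-27/67.50) ≈ -1.069.
ε < 0: video games and game consoles are complements.

-1.069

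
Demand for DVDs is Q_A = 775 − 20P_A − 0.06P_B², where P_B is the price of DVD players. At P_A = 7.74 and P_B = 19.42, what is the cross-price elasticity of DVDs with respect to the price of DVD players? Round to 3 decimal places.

At P_A = 7.74 and P_B = 19.42: Q_A = 597.572.
∂Q_A/∂P_B = -0.12P_B = -0.12(19.42) = -2.3304.
ε = (∂Q_A/∂P_B)(P_B/Q_A) = -2.3304 × (19.42/597.572) ≈ -0.076.

-0.076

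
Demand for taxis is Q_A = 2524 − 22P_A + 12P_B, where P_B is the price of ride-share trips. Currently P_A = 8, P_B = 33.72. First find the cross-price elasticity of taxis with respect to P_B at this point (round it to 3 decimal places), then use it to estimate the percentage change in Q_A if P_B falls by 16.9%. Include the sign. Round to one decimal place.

-2.5%

At P_A = 8, P_B = 33.72: Q_A = 2752.64.
∂Q_A/∂P_B = 12.
ε = (∂Q_A/∂P_B)(P_B/Q_A) = 12.0000 × 33.72/2752.64 ≈ 0.147.
%ΔQ_A ≈ ε × %ΔP_B = 0.147 × (-16.9%) = -2.5%.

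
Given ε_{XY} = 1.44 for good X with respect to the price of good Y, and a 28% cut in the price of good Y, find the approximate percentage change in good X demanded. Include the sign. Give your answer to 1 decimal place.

-40.3%

%ΔQ ≈ ε × %ΔP of good Y = 1.44 × (-28%) = -40.3%.
Demand for good X falls by about 40.3%.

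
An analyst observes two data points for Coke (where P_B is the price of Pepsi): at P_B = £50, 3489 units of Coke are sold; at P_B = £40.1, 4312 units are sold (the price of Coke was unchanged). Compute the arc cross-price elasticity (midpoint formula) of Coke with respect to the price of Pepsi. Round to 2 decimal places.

-0.96

ΔQ_A = 4312 − 3489 = 823; ΔP_B = 40.1 − 50 = -9.9.
Midpoints: Q̄_A = 3900.5, P̄_B = 45.05.
ε = (ΔQ_A/Q̄_A)/(ΔP_B/P̄_B) = (823/3900.5)/(-9.9/45.05) ≈ -0.96.
ε < 0: Coke and Pepsi are complements.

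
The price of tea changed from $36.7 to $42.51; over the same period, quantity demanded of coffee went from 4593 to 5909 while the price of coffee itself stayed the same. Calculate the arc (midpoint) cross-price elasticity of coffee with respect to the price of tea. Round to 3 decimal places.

1.708

ΔQ_A = 5909 − 4593 = 1316; ΔP_B = 42.51 − 36.7 = 5.81.
Midpoints: Q̄_A = 5251.0, P̄_B = 39.61.
ε = (ΔQ_A/Q̄_A)/(ΔP_B/P̄_B) = (1316/5251.0)/(5.81/39.61) ≈ 1.708.
ε > 0: coffee and tea are substitutes.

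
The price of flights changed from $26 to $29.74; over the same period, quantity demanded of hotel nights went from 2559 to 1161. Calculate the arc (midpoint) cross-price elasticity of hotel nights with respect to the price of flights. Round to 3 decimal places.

-5.601

ΔQ_A = 1161 − 2559 = -1398; ΔP_B = 29.74 − 26 = 3.74.
Midpoints: Q̄_A = 1860.0, P̄_B = 27.87.
ε = (ΔQ_A/Q̄_A)/(ΔP_B/P̄_B) = (-1398/1860.0)/(3.74/27.87) ≈ -5.601.
ε < 0: hotel nights and flights are complements.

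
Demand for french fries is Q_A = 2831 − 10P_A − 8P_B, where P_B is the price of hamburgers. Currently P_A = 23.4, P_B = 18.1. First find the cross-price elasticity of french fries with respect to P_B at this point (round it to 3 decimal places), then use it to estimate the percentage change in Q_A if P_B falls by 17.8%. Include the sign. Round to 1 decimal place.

1.1%

At P_A = 23.4, P_B = 18.1: Q_A = 2452.2.
∂Q_A/∂P_B = -8.
ε = (∂Q_A/∂P_B)(P_B/Q_A) = -8.0000 × 18.1/2452.2 ≈ -0.059.
%ΔQ_A ≈ ε × %ΔP_B = -0.059 × (-17.8%) = 1.1%.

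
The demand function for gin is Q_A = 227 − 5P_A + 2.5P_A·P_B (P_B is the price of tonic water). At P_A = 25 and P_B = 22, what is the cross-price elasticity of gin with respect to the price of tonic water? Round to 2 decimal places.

At P_A = 25 and P_B = 22: Q_A = 1477.
∂Q_A/∂P_B = 2.5P_A = 2.5(25) = 62.5000.
ε = (∂Q_A/∂P_B)(P_B/Q_A) = 62.5000 × (22/1477) ≈ 0.93.

0.93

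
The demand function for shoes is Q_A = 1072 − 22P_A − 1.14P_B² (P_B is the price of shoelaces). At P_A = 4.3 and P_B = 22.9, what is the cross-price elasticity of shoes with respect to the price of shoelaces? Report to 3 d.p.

-3.150

At P_A = 4.3 and P_B = 22.9: Q_A = 379.573.
∂Q_A/∂P_B = -2.28P_B = -2.28(22.9) = -52.2120.
ε = (∂Q_A/∂P_B)(P_B/Q_A) = -52.2120 × (22.9/379.573) ≈ -3.150.
ε < 0: complements.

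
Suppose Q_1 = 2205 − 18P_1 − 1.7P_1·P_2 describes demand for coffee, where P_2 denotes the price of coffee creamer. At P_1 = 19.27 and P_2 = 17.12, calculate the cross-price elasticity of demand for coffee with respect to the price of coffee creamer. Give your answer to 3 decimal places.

At P_1 = 19.27 and P_2 = 17.12: Q_1 = 1297.306.
∂Q_1/∂P_2 = -1.7P_1 = -1.7(19.27) = -32.7590.
ε = (∂Q_1/∂P_2)(P_2/Q_1) = -32.7590 × (17.12/1297.306) ≈ -0.432.

-0.432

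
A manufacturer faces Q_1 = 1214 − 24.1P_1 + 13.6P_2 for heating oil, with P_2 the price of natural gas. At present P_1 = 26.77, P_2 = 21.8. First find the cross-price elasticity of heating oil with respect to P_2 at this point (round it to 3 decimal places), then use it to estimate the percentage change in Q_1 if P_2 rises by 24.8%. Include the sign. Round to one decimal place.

8.5%

At P_1 = 26.77, P_2 = 21.8: Q_1 = 865.323.
∂Q_1/∂P_2 = 13.6.
ε = (∂Q_1/∂P_2)(P_2/Q_1) = 13.6000 × 21.8/865.323 ≈ 0.343.
%ΔQ_1 ≈ ε × %ΔP_2 = 0.343 × (24.8%) = 8.5%.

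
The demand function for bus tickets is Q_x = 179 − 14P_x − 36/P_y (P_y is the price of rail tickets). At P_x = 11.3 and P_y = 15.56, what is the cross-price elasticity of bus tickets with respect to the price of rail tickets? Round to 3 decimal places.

At P_x = 11.3 and P_y = 15.56: Q_x = 18.486.
∂Q_x/∂P_y = 36/P_y² = 0.1487.
ε = (∂Q_x/∂P_y)(P_y/Q_x) = 0.1487 × (15.56/18.486) ≈ 0.125.
ε > 0: substitutes.

0.125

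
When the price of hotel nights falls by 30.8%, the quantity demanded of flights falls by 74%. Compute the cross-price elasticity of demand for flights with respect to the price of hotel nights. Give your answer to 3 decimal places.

ε = (%ΔQ of flights) / (%ΔP of hotel nights) = (-74%) / (-30.8%) ≈ 2.403.

2.403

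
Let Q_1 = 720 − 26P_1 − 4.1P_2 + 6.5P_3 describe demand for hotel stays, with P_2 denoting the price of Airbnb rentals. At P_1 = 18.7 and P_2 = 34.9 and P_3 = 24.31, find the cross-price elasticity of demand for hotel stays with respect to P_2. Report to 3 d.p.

-0.575

At P_1 = 18.7 and P_2 = 34.9 and P_3 = 24.31: Q_1 = 248.725.
∂Q_1/∂P_2 = -4.1.
ε = (∂Q_1/∂P_2)(P_2/Q_1) = -4.1 × (34.9/248.725) ≈ -0.575.
Since ε < 0, hotel stays and Airbnb rentals are complements.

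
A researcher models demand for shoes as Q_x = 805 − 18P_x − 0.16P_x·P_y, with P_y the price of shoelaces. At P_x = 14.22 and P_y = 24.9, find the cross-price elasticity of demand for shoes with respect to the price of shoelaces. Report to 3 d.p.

-0.115

At P_x = 14.22 and P_y = 24.9: Q_x = 492.388.
∂Q_x/∂P_y = -0.16P_x = -0.16(14.22) = -2.2752.
ε = (∂Q_x/∂P_y)(P_y/Q_x) = -2.2752 × (24.9/492.388) ≈ -0.115.
ε < 0: complements.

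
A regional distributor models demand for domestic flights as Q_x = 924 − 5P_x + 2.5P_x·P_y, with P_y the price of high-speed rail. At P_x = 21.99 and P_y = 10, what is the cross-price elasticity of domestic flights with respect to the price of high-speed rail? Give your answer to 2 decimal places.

At P_x = 21.99 and P_y = 10: Q_x = 1363.8.
∂Q_x/∂P_y = 2.5P_x = 2.5(21.99) = 54.9750.
ε = (∂Q_x/∂P_y)(P_y/Q_x) = 54.9750 × (10/1363.8) ≈ 0.40.
ε > 0: substitutes.

0.40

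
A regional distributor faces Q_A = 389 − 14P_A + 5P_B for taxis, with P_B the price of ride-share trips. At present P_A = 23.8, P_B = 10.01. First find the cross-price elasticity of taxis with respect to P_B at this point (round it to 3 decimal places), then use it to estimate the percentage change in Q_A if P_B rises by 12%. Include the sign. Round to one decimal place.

At P_A = 23.8, P_B = 10.01: Q_A = 105.85.
∂Q_A/∂P_B = 5.
ε = (∂Q_A/∂P_B)(P_B/Q_A) = 5.0000 × 10.01/105.85 ≈ 0.473.
%ΔQ_A ≈ ε × %ΔP_B = 0.473 × (12%) = 5.7%.

5.7%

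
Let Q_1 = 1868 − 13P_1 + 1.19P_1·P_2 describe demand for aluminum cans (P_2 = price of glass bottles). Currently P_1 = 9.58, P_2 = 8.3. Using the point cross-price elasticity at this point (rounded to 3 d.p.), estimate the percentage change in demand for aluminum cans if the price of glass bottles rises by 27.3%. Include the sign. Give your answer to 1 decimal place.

At P_1 = 9.58, P_2 = 8.3: Q_1 = 1838.082.
∂Q_1/∂P_2 = 1.19P_1 = 11.4002.
ε = (∂Q_1/∂P_2)(P_2/Q_1) = 11.4002 × 8.3/1838.082 ≈ 0.051.
%ΔQ_1 ≈ ε × %ΔP_2 = 0.051 × (27.3%) = 1.4%.

1.4%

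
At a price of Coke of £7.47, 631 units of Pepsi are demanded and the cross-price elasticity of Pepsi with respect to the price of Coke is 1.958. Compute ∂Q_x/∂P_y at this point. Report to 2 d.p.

ε = (∂Q_x/∂P_y)·(P_y/Q_x) ⇒ ∂Q_x/∂P_y = ε·Q_x/P_y = 1.958 × 631/7.47 ≈ 165.39.

165.39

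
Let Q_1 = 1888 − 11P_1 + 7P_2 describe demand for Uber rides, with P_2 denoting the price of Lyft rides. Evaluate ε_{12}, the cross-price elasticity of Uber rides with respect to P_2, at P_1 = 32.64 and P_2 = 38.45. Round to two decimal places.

0.15

At P_1 = 32.64 and P_2 = 38.45: Q_1 = 1798.11.
∂Q_1/∂P_2 = 7.
ε = (∂Q_1/∂P_2)(P_2/Q_1) = 7 × (38.45/1798.11) ≈ 0.15.
Since ε > 0, Uber rides and Lyft rides are substitutes.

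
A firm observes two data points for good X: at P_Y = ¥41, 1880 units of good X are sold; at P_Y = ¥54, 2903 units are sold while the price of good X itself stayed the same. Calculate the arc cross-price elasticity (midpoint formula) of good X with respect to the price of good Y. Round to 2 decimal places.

ΔQ_X = 2903 − 1880 = 1023; ΔP_Y = 54 − 41 = 13.
Midpoints: Q̄_X = 2391.5, P̄_Y = 47.50.
ε = (ΔQ_X/Q̄_X)/(ΔP_Y/P̄_Y) = (1023/2391.5)/(13/47.50) ≈ 1.56.
ε > 0: good X and good Y are substitutes.

1.56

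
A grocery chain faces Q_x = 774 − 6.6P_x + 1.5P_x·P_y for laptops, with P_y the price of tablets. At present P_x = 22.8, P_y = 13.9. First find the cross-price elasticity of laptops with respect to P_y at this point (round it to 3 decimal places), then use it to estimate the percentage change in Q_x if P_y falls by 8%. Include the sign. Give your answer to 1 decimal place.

At P_x = 22.8, P_y = 13.9: Q_x = 1098.9.
∂Q_x/∂P_y = 1.5P_x = 34.2000.
ε = (∂Q_x/∂P_y)(P_y/Q_x) = 34.2000 × 13.9/1098.9 ≈ 0.433.
%ΔQ_x ≈ ε × %ΔP_y = 0.433 × (-8%) = -3.5%.

-3.5%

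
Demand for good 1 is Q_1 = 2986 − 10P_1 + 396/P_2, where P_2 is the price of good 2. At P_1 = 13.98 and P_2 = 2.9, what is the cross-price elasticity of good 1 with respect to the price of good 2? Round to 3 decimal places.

At P_1 = 13.98 and P_2 = 2.9: Q_1 = 2982.752.
∂Q_1/∂P_2 = −396/P_2² = -47.0868.
ε = (∂Q_1/∂P_2)(P_2/Q_1) = -47.0868 × (2.9/2982.752) ≈ -0.046.
ε < 0: complements.

-0.046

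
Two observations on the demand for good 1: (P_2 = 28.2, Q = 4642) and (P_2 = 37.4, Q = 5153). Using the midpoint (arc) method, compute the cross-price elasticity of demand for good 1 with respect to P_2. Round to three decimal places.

0.372

ΔQ_1 = 5153 − 4642 = 511; ΔP_2 = 37.4 − 28.2 = 9.2.
Midpoints: Q̄_1 = 4897.5, P̄_2 = 32.80.
ε = (ΔQ_1/Q̄_1)/(ΔP_2/P̄_2) = (511/4897.5)/(9.2/32.80) ≈ 0.372.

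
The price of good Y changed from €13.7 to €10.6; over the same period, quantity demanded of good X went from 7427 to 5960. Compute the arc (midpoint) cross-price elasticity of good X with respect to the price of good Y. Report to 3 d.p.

0.859

ΔQ_X = 5960 − 7427 = -1467; ΔP_Y = 10.6 − 13.7 = -3.1.
Midpoints: Q̄_X = 6693.5, P̄_Y = 12.15.
ε = (ΔQ_X/Q̄_X)/(ΔP_Y/P̄_Y) = (-1467/6693.5)/(-3.1/12.15) ≈ 0.859.
ε > 0: good X and good Y are substitutes.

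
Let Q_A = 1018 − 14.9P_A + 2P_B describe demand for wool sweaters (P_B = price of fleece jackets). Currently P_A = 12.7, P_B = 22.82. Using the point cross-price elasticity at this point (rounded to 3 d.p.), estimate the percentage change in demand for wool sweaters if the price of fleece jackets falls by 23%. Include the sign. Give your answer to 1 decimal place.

-1.2%

At P_A = 12.7, P_B = 22.82: Q_A = 874.41.
∂Q_A/∂P_B = 2.
ε = (∂Q_A/∂P_B)(P_B/Q_A) = 2.0000 × 22.82/874.41 ≈ 0.052.
%ΔQ_A ≈ ε × %ΔP_B = 0.052 × (-23%) = -1.2%.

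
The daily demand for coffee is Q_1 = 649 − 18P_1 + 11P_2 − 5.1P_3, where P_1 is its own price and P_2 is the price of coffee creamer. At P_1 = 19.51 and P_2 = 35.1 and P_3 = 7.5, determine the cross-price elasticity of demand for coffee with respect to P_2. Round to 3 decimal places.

0.598

At P_1 = 19.51 and P_2 = 35.1 and P_3 = 7.5: Q_1 = 645.67.
∂Q_1/∂P_2 = 11.
ε = (∂Q_1/∂P_2)(P_2/Q_1) = 11 × (35.1/645.67) ≈ 0.598.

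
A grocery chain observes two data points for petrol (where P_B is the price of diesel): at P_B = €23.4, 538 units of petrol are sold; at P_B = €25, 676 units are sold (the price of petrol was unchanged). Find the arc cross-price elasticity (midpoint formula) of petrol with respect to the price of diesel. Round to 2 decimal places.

3.44

ΔQ_A = 676 − 538 = 138; ΔP_B = 25 − 23.4 = 1.6.
Midpoints: Q̄_A = 607.0, P̄_B = 24.20.
ε = (ΔQ_A/Q̄_A)/(ΔP_B/P̄_B) = (138/607.0)/(1.6/24.20) ≈ 3.44.
ε > 0: petrol and diesel are substitutes.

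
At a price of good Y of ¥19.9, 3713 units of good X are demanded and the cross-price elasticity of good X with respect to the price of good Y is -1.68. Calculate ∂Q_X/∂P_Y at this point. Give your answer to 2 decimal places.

ε = (∂Q_X/∂P_Y)·(P_Y/Q_X) ⇒ ∂Q_X/∂P_Y = ε·Q_X/P_Y = -1.68 × 3713/19.9 ≈ -313.46.

-313.46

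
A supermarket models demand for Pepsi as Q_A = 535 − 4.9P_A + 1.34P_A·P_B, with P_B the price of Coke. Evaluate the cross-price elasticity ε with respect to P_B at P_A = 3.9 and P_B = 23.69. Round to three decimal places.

0.194

At P_A = 3.9 and P_B = 23.69: Q_A = 639.694.
∂Q_A/∂P_B = 1.34P_A = 1.34(3.9) = 5.2260.
ε = (∂Q_A/∂P_B)(P_B/Q_A) = 5.2260 × (23.69/639.694) ≈ 0.194.
ε > 0: substitutes.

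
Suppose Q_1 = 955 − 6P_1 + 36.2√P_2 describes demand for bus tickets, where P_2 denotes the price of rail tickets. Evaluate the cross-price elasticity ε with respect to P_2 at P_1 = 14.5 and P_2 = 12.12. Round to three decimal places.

0.063

At P_1 = 14.5 and P_2 = 12.12: Q_1 = 994.026.
∂Q_1/∂P_2 = 36.2/(2√P_2) = 36.2/(2√12.12) = 5.1991.
ε = (∂Q_1/∂P_2)(P_2/Q_1) = 5.1991 × (12.12/994.026) ≈ 0.063.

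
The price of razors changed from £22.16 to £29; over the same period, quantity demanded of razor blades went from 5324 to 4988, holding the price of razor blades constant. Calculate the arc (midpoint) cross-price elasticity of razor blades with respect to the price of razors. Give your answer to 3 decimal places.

ΔQ_A = 4988 − 5324 = -336; ΔP_B = 29 − 22.16 = 6.84.
Midpoints: Q̄_A = 5156.0, P̄_B = 25.58.
ε = (ΔQ_A/Q̄_A)/(ΔP_B/P̄_B) = (-336/5156.0)/(6.84/25.58) ≈ -0.244.
ε < 0: razor blades and razors are complements.

-0.244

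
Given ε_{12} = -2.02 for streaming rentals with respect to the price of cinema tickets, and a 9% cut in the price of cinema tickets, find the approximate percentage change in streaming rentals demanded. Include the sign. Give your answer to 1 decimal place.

18.2%

%ΔQ ≈ ε × %ΔP of cinema tickets = -2.02 × (-9%) = 18.2%.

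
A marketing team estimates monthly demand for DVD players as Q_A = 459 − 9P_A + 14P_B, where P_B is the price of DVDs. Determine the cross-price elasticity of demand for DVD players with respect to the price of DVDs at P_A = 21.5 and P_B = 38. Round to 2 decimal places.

At P_A = 21.5 and P_B = 38: Q_A = 797.5.
∂Q_A/∂P_B = 14.
ε = (∂Q_A/∂P_B)(P_B/Q_A) = 14 × (38/797.5) ≈ 0.67.
Since ε > 0, DVD players and DVDs are substitutes.

0.67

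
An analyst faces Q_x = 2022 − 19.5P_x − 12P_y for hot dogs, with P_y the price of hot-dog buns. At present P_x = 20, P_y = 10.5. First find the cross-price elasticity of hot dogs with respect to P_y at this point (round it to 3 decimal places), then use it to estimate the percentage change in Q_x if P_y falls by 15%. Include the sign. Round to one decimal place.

1.3%

At P_x = 20, P_y = 10.5: Q_x = 1506.
∂Q_x/∂P_y = -12.
ε = (∂Q_x/∂P_y)(P_y/Q_x) = -12.0000 × 10.5/1506 ≈ -0.084.
%ΔQ_x ≈ ε × %ΔP_y = -0.084 × (-15%) = 1.3%.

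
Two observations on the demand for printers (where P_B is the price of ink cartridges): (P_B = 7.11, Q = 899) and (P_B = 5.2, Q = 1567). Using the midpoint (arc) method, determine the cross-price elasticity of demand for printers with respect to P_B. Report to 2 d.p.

-1.75

ΔQ_A = 1567 − 899 = 668; ΔP_B = 5.2 − 7.11 = -1.91.
Midpoints: Q̄_A = 1233.0, P̄_B = 6.16.
ε = (ΔQ_A/Q̄_A)/(ΔP_B/P̄_B) = (668/1233.0)/(-1.91/6.16) ≈ -1.75.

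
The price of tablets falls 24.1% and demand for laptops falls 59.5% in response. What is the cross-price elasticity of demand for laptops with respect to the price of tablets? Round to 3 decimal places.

ε = (%ΔQ of laptops) / (%ΔP of tablets) = (-59.5%) / (-24.1%) ≈ 2.469.
Positive cross-price elasticity: substitutes.

2.469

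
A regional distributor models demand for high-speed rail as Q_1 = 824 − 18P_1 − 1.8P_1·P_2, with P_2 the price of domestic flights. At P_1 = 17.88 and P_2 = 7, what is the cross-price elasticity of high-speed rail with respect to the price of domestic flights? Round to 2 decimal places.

-0.81

At P_1 = 17.88 and P_2 = 7: Q_1 = 276.872.
∂Q_1/∂P_2 = -1.8P_1 = -1.8(17.88) = -32.1840.
ε = (∂Q_1/∂P_2)(P_2/Q_1) = -32.1840 × (7/276.872) ≈ -0.81.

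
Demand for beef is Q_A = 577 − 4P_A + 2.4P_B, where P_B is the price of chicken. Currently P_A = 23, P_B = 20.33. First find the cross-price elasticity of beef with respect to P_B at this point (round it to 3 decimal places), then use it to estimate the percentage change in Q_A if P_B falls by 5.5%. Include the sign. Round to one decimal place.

At P_A = 23, P_B = 20.33: Q_A = 533.792.
∂Q_A/∂P_B = 2.4.
ε = (∂Q_A/∂P_B)(P_B/Q_A) = 2.4000 × 20.33/533.792 ≈ 0.091.
%ΔQ_A ≈ ε × %ΔP_B = 0.091 × (-5.5%) = -0.5%.

-0.5%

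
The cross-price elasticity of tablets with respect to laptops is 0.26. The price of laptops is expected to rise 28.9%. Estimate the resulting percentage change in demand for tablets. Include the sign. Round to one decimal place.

%ΔQ ≈ ε × %ΔP of laptops = 0.26 × (28.9%) = 7.5%.

7.5%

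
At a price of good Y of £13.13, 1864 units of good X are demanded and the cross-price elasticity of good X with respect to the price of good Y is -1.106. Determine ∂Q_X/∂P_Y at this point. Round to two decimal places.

ε = (∂Q_X/∂P_Y)·(P_Y/Q_X) ⇒ ∂Q_X/∂P_Y = ε·Q_X/P_Y = -1.106 × 1864/13.13 ≈ -157.01.

-157.01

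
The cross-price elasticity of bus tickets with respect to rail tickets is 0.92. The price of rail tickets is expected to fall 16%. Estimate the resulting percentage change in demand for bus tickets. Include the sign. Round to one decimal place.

%ΔQ ≈ ε × %ΔP of rail tickets = 0.92 × (-16%) = -14.7%.

-14.7%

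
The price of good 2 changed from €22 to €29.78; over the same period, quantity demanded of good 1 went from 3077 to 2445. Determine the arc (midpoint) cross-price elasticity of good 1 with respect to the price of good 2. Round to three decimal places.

ΔQ_1 = 2445 − 3077 = -632; ΔP_2 = 29.78 − 22 = 7.78.
Midpoints: Q̄_1 = 2761.0, P̄_2 = 25.89.
ε = (ΔQ_1/Q̄_1)/(ΔP_2/P̄_2) = (-632/2761.0)/(7.78/25.89) ≈ -0.762.

-0.762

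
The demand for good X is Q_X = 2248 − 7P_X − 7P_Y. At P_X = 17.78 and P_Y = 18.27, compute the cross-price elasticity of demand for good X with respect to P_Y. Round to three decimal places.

-0.064

At P_X = 17.78 and P_Y = 18.27: Q_X = 1995.65.
∂Q_X/∂P_Y = -7.
ε = (∂Q_X/∂P_Y)(P_Y/Q_X) = -7 × (18.27/1995.65) ≈ -0.064.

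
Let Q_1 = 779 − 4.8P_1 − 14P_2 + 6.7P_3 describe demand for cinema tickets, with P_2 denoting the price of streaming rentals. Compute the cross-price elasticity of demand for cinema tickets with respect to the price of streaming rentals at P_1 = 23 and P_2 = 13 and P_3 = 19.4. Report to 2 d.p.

-0.30

At P_1 = 23 and P_2 = 13 and P_3 = 19.4: Q_1 = 616.58.
∂Q_1/∂P_2 = -14.
ε = (∂Q_1/∂P_2)(P_2/Q_1) = -14 × (13/616.58) ≈ -0.30.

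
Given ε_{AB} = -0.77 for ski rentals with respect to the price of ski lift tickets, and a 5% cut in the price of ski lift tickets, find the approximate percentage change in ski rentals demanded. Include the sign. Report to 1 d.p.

3.9%

%ΔQ ≈ ε × %ΔP of ski lift tickets = -0.77 × (-5%) = 3.9%.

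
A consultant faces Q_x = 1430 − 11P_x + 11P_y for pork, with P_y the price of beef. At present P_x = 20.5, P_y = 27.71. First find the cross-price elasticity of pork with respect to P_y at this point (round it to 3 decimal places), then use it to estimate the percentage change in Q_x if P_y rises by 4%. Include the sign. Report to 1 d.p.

At P_x = 20.5, P_y = 27.71: Q_x = 1509.31.
∂Q_x/∂P_y = 11.
ε = (∂Q_x/∂P_y)(P_y/Q_x) = 11.0000 × 27.71/1509.31 ≈ 0.202.
%ΔQ_x ≈ ε × %ΔP_y = 0.202 × (4%) = 0.8%.

0.8%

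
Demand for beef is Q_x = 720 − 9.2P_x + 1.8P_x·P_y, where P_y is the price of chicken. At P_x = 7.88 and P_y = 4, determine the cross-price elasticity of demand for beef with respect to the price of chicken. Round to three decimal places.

0.081

At P_x = 7.88 and P_y = 4: Q_x = 704.24.
∂Q_x/∂P_y = 1.8P_x = 1.8(7.88) = 14.1840.
ε = (∂Q_x/∂P_y)(P_y/Q_x) = 14.1840 × (4/704.24) ≈ 0.081.
ε > 0: substitutes.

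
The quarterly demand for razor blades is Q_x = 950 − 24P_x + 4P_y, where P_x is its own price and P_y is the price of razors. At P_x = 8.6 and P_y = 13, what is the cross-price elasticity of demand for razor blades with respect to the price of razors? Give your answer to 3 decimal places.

0.065

At P_x = 8.6 and P_y = 13: Q_x = 795.6.
∂Q_x/∂P_y = 4.
ε = (∂Q_x/∂P_y)(P_y/Q_x) = 4 × (13/795.6) ≈ 0.065.
Since ε > 0, razor blades and razors are substitutes.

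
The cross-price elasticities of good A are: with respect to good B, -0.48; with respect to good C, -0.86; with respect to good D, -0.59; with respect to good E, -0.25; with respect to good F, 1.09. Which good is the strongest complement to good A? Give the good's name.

good C

Complements have ε < 0. The most negative value is -0.86 (good C).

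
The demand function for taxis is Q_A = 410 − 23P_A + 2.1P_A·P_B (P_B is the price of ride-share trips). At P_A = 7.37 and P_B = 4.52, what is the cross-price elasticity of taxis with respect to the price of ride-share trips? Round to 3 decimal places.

0.225

At P_A = 7.37 and P_B = 4.52: Q_A = 310.446.
∂Q_A/∂P_B = 2.1P_A = 2.1(7.37) = 15.4770.
ε = (∂Q_A/∂P_B)(P_B/Q_A) = 15.4770 × (4.52/310.446) ≈ 0.225.
ε > 0: substitutes.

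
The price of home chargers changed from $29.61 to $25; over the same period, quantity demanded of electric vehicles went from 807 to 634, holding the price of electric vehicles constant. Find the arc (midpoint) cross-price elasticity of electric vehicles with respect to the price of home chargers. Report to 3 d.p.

ΔQ_A = 634 − 807 = -173; ΔP_B = 25 − 29.61 = -4.61.
Midpoints: Q̄_A = 720.5, P̄_B = 27.30.
ε = (ΔQ_A/Q̄_A)/(ΔP_B/P̄_B) = (-173/720.5)/(-4.61/27.30) ≈ 1.422.
ε > 0: electric vehicles and home chargers are substitutes.

1.422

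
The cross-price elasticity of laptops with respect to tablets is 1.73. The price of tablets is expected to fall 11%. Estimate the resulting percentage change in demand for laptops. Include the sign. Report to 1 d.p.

-19.0%

%ΔQ ≈ ε × %ΔP of tablets = 1.73 × (-11%) = -19.0%.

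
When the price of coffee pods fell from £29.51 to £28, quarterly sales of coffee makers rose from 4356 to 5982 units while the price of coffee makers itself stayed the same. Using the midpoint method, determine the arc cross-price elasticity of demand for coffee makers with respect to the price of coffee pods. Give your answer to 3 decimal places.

ΔQ_A = 5982 − 4356 = 1626; ΔP_B = 28 − 29.51 = -1.51.
Midpoints: Q̄_A = 5169.0, P̄_B = 28.76.
ε = (ΔQ_A/Q̄_A)/(ΔP_B/P̄_B) = (1626/5169.0)/(-1.51/28.76) ≈ -5.990.
ε < 0: coffee makers and coffee pods are complements.

-5.990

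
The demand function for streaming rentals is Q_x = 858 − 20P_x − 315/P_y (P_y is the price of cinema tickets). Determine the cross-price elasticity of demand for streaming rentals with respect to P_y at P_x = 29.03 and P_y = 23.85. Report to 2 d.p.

0.05

At P_x = 29.03 and P_y = 23.85: Q_x = 264.192.
∂Q_x/∂P_y = 315/P_y² = 0.5538.
ε = (∂Q_x/∂P_y)(P_y/Q_x) = 0.5538 × (23.85/264.192) ≈ 0.05.
ε > 0: substitutes.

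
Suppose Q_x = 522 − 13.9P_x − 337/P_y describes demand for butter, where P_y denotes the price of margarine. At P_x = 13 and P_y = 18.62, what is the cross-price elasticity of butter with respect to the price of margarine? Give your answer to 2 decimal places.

At P_x = 13 and P_y = 18.62: Q_x = 323.201.
∂Q_x/∂P_y = 337/P_y² = 0.9720.
ε = (∂Q_x/∂P_y)(P_y/Q_x) = 0.9720 × (18.62/323.201) ≈ 0.06.
ε > 0: substitutes.

0.06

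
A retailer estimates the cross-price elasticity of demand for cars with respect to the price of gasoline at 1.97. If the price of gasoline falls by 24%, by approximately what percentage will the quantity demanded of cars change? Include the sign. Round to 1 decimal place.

%ΔQ ≈ ε × %ΔP of gasoline = 1.97 × (-24%) = -47.3%.

-47.3%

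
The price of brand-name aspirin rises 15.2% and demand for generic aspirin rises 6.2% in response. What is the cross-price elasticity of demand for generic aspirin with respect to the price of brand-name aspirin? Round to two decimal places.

ε = (%ΔQ of generic aspirin) / (%ΔP of brand-name aspirin) = (6.2%) / (15.2%) ≈ 0.41.
Positive cross-price elasticity: substitutes.

0.41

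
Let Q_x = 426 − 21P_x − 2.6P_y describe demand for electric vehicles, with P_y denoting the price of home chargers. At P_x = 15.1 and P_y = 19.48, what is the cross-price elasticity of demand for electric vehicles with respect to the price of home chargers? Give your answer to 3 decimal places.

At P_x = 15.1 and P_y = 19.48: Q_x = 58.252.
∂Q_x/∂P_y = -2.6.
ε = (∂Q_x/∂P_y)(P_y/Q_x) = -2.6 × (19.48/58.252) ≈ -0.869.

-0.869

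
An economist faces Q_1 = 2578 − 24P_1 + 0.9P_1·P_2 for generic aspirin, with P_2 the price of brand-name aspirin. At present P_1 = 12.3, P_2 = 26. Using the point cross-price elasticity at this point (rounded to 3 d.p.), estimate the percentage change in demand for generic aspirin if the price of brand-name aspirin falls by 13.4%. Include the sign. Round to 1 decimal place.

At P_1 = 12.3, P_2 = 26: Q_1 = 2570.62.
∂Q_1/∂P_2 = 0.9P_1 = 11.0700.
ε = (∂Q_1/∂P_2)(P_2/Q_1) = 11.0700 × 26/2570.62 ≈ 0.112.
%ΔQ_1 ≈ ε × %ΔP_2 = 0.112 × (-13.4%) = -1.5%.

-1.5%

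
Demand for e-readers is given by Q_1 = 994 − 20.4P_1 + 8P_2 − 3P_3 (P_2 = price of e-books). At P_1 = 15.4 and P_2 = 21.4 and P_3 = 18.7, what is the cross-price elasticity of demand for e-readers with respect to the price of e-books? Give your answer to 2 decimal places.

At P_1 = 15.4 and P_2 = 21.4 and P_3 = 18.7: Q_1 = 794.94.
∂Q_1/∂P_2 = 8.
ε = (∂Q_1/∂P_2)(P_2/Q_1) = 8 × (21.4/794.94) ≈ 0.22.

0.22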